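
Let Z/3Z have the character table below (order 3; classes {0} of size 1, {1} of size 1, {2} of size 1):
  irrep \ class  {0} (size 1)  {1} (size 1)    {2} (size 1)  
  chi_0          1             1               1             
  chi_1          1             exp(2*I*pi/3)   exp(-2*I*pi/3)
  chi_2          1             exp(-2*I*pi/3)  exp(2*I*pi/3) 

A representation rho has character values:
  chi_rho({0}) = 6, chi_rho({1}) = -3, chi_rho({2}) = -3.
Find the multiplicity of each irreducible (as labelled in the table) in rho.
Multiplicities: chi_0: 0, chi_1: 3, chi_2: 3.

Argument: Use <chi_rho, chi> = (1/|G|) sum_C |C| * chi_rho(C) * conj(chi(C)) with |G| = 3 for each irreducible chi in the table:
  <chi_rho, chi_0> = (1/3)[1*(6)*conj(1) + 1*(-3)*conj(1) + 1*(-3)*conj(1)]
      = (1/3)[(6) + (-3) + (-3)] = 0/3 = 0
  <chi_rho, chi_1> = (1/3)[1*(6)*conj(1) + 1*(-3)*conj(exp(2*I*pi/3)) + 1*(-3)*conj(exp(-2*I*pi/3))]
      = (1/3)[(6) + (3 + 3*exp(2*I*pi/3)) + (3 + 3*exp(-2*I*pi/3))] = 9/3 = 3
  <chi_rho, chi_2> = (1/3)[1*(6)*conj(1) + 1*(-3)*conj(exp(-2*I*pi/3)) + 1*(-3)*conj(exp(2*I*pi/3))]
      = (1/3)[(6) + (3 + 3*exp(-2*I*pi/3)) + (3 + 3*exp(2*I*pi/3))] = 9/3 = 3
(Exp terms are combined using exp(i*s)*conj(exp(i*t)) = exp(i*(s-t)), and sums of them are collapsed using the identity that for every m > 1 the m distinct m-th roots of unity sum to 0, e.g. 1 + exp(2*I*pi/3) + exp(-2*I*pi/3) = 0.)
Dimension check: dim(rho) = sum (mult * dim) = 0*1 + 3*1 + 3*1 = 6 = chi_rho(e) = 6.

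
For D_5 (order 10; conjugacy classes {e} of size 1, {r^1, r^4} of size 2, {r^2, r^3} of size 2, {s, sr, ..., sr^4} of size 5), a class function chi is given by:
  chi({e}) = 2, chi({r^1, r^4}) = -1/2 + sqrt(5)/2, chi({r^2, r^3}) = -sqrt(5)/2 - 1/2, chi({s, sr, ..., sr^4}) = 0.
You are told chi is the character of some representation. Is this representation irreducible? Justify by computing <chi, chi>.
Irreducible: <chi, chi> = 1.

Justification: <chi, chi> = (1/|G|) sum_C |C| * |chi(C)|^2 = (1/10)[1*|2|^2 + 2*|-1/2 + sqrt(5)/2|^2 + 2*|-sqrt(5)/2 - 1/2|^2 + 5*|0|^2]
  = (1/10)[(4) + (3 - sqrt(5)) + (sqrt(5) + 3) + (0)] = 10/10 = 1.
A character is irreducible iff <chi, chi> = 1, so this representation is irreducible.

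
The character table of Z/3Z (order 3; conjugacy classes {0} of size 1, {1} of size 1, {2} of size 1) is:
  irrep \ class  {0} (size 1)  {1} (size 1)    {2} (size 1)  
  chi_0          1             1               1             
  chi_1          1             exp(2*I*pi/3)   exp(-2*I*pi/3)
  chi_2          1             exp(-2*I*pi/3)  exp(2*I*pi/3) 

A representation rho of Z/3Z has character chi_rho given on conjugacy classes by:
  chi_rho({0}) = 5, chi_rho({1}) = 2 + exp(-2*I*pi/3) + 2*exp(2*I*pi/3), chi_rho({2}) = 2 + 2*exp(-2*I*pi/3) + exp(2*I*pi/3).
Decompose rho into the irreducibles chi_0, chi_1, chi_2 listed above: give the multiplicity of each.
Multiplicities: chi_0: 2, chi_1: 2, chi_2: 1.

Justification: Use <chi_rho, chi> = (1/|G|) sum_C |C| * chi_rho(C) * conj(chi(C)) with |G| = 3 for each irreducible chi in the table:
  <chi_rho, chi_0> = (1/3)[1*(5)*conj(1) + 1*(2 + exp(-2*I*pi/3) + 2*exp(2*I*pi/3))*conj(1) + 1*(2 + 2*exp(-2*I*pi/3) + exp(2*I*pi/3))*conj(1)]
      = (1/3)[(5) + (2 + exp(-2*I*pi/3) + 2*exp(2*I*pi/3)) + (2 + 2*exp(-2*I*pi/3) + exp(2*I*pi/3))] = 6/3 = 2
  <chi_rho, chi_1> = (1/3)[1*(5)*conj(1) + 1*(2 + exp(-2*I*pi/3) + 2*exp(2*I*pi/3))*conj(exp(2*I*pi/3)) + 1*(2 + 2*exp(-2*I*pi/3) + exp(2*I*pi/3))*conj(exp(-2*I*pi/3))]
      = (1/3)[(5) + (2 + 2*exp(-2*I*pi/3) + exp(2*I*pi/3)) + (2 + exp(-2*I*pi/3) + 2*exp(2*I*pi/3))] = 6/3 = 2
  <chi_rho, chi_2> = (1/3)[1*(5)*conj(1) + 1*(2 + exp(-2*I*pi/3) + 2*exp(2*I*pi/3))*conj(exp(-2*I*pi/3)) + 1*(2 + 2*exp(-2*I*pi/3) + exp(2*I*pi/3))*conj(exp(2*I*pi/3))]
      = (1/3)[(5) + (-1) + (-1)] = 3/3 = 1
(Exp terms are combined using exp(i*s)*conj(exp(i*t)) = exp(i*(s-t)), and sums of them are collapsed using the identity that for every m > 1 the m distinct m-th roots of unity sum to 0, e.g. 1 + exp(2*I*pi/3) + exp(-2*I*pi/3) = 0.)
Dimension check: dim(rho) = sum (mult * dim) = 2*1 + 2*1 + 1*1 = 5 = chi_rho(e) = 5.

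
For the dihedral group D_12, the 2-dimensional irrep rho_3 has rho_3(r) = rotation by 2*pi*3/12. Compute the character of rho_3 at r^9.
chi_{rho_3}(r^9) = 2*cos(2*pi*3*9/12) = 0

Reasoning: rho_3(r^9) is rotation by angle 2*pi*3*9/12, whose trace is 2*cos(2*pi*3*9/12) = 0.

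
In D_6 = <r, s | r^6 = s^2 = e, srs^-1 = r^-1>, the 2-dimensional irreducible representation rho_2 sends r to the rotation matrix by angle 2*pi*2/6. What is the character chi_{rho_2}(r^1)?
chi_{rho_2}(r^1) = 2*cos(2*pi*2*1/6) = -1

Justification: rho_2(r^1) is rotation by angle 2*pi*2*1/6, whose trace is 2*cos(2*pi*2*1/6) = -1.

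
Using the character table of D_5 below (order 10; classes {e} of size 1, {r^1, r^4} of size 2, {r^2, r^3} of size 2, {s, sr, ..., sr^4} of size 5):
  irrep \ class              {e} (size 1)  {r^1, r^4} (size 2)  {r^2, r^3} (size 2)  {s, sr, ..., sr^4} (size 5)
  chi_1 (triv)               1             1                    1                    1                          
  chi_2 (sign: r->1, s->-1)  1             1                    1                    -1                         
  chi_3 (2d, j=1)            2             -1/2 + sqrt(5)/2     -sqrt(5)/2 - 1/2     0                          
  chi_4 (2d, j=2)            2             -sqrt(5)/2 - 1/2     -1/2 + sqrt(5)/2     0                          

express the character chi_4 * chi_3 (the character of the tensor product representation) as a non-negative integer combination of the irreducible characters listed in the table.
chi_4 tensor chi_3 = chi_3 + chi_4 (all other irreducibles have multiplicity 0).

Reasoning: The character of a tensor product is the pointwise product (chi_4 * chi_3)(C) = chi_4(C) * chi_3(C):
  {e}: (2)*(2), {r^1, r^4}: (-sqrt(5)/2 - 1/2)*(-1/2 + sqrt(5)/2), {r^2, r^3}: (-1/2 + sqrt(5)/2)*(-sqrt(5)/2 - 1/2), {s, sr, ..., sr^4}: (0)*(0)
so (chi_4 * chi_3) takes values
  {e} -> 4, {r^1, r^4} -> -1, {r^2, r^3} -> -1, {s, sr, ..., sr^4} -> 0.
Now take the inner product of this character with each irreducible chi from the table, <chi_4*chi_3, chi> = (1/10) sum_C |C| (chi_4*chi_3)(C) conj(chi(C)):
  <chi_4*chi_3, chi_1> = (1/10)[1*(4)*conj(1) + 2*(-1)*conj(1) + 2*(-1)*conj(1) + 5*(0)*conj(1)]
      = (1/10)[(4) + (-2) + (-2) + (0)] = 0/10 = 0
  <chi_4*chi_3, chi_2> = (1/10)[1*(4)*conj(1) + 2*(-1)*conj(1) + 2*(-1)*conj(1) + 5*(0)*conj(-1)]
      = (1/10)[(4) + (-2) + (-2) + (0)] = 0/10 = 0
  <chi_4*chi_3, chi_3> = (1/10)[1*(4)*conj(2) + 2*(-1)*conj(-1/2 + sqrt(5)/2) + 2*(-1)*conj(-sqrt(5)/2 - 1/2) + 5*(0)*conj(0)]
      = (1/10)[(8) + (1 - sqrt(5)) + (1 + sqrt(5)) + (0)] = 10/10 = 1
  <chi_4*chi_3, chi_4> = (1/10)[1*(4)*conj(2) + 2*(-1)*conj(-sqrt(5)/2 - 1/2) + 2*(-1)*conj(-1/2 + sqrt(5)/2) + 5*(0)*conj(0)]
      = (1/10)[(8) + (1 + sqrt(5)) + (1 - sqrt(5)) + (0)] = 10/10 = 1
Hence the multiplicities are chi_3: 1, chi_4: 1. Dimension check: dim(chi_4)*dim(chi_3) = 2*2 = 4 and sum (mult * dim) = 1*2 + 1*2 = 4.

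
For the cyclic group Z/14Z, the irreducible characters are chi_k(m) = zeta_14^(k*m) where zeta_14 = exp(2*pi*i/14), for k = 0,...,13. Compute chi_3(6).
chi_3(6) = zeta_14^18 = exp(4*I*pi/7)

Derivation: chi_3(6) = zeta_14^(3*6) = zeta_14^18. Since zeta_14^14 = 1, this equals zeta_14^4 = exp(2*pi*i*4/14) = exp(4*I*pi/7).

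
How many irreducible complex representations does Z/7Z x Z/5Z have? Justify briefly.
35

Argument: The number of irreducible complex representations of a finite group equals its number of conjugacy classes. Z/7Z x Z/5Z is abelian of order 35, so every element is its own conjugacy class: 35 classes, so Z/7Z x Z/5Z (order 35) has exactly 35 irreducible complex representations.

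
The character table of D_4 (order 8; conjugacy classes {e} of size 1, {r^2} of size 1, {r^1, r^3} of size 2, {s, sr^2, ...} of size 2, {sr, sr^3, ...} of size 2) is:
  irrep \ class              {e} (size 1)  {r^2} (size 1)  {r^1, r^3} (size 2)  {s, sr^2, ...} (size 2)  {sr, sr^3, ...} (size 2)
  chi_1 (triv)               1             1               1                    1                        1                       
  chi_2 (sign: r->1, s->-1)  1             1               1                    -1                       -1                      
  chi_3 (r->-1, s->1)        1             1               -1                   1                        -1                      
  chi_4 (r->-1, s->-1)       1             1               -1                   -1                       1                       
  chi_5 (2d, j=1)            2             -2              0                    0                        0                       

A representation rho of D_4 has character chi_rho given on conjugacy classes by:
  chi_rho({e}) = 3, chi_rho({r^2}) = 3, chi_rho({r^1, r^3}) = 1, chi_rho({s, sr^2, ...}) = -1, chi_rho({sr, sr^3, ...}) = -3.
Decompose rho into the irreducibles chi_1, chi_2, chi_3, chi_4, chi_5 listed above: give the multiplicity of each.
Multiplicities: chi_1: 0, chi_2: 2, chi_3: 1, chi_4: 0, chi_5: 0.

Derivation: Use <chi_rho, chi> = (1/|G|) sum_C |C| * chi_rho(C) * conj(chi(C)) with |G| = 8 for each irreducible chi in the table:
  <chi_rho, chi_1> = (1/8)[1*(3)*conj(1) + 1*(3)*conj(1) + 2*(1)*conj(1) + 2*(-1)*conj(1) + 2*(-3)*conj(1)]
      = (1/8)[(3) + (3) + (2) + (-2) + (-6)] = 0/8 = 0
  <chi_rho, chi_2> = (1/8)[1*(3)*conj(1) + 1*(3)*conj(1) + 2*(1)*conj(1) + 2*(-1)*conj(-1) + 2*(-3)*conj(-1)]
      = (1/8)[(3) + (3) + (2) + (2) + (6)] = 16/8 = 2
  <chi_rho, chi_3> = (1/8)[1*(3)*conj(1) + 1*(3)*conj(1) + 2*(1)*conj(-1) + 2*(-1)*conj(1) + 2*(-3)*conj(-1)]
      = (1/8)[(3) + (3) + (-2) + (-2) + (6)] = 8/8 = 1
  <chi_rho, chi_4> = (1/8)[1*(3)*conj(1) + 1*(3)*conj(1) + 2*(1)*conj(-1) + 2*(-1)*conj(-1) + 2*(-3)*conj(1)]
      = (1/8)[(3) + (3) + (-2) + (2) + (-6)] = 0/8 = 0
  <chi_rho, chi_5> = (1/8)[1*(3)*conj(2) + 1*(3)*conj(-2) + 2*(1)*conj(0) + 2*(-1)*conj(0) + 2*(-3)*conj(0)]
      = (1/8)[(6) + (-6) + (0) + (0) + (0)] = 0/8 = 0
Dimension check: dim(rho) = sum (mult * dim) = 0*1 + 2*1 + 1*1 + 0*1 + 0*2 = 3 = chi_rho(e) = 3.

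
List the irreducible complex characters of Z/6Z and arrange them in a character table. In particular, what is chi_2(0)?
Character table of Z/6Z (irreps indexed chi_0,...,chi_5 with chi_k(m) = zeta_6^(k*m), zeta_6 = exp(2*pi*i/6)):
  irrep \ class  {0} (size 1)  {1} (size 1)    {2} (size 1)    {3} (size 1)  {4} (size 1)    {5} (size 1)  
  chi_0          1             1               1               1             1               1             
  chi_1          1             exp(I*pi/3)     exp(2*I*pi/3)   -1            exp(-2*I*pi/3)  exp(-I*pi/3)  
  chi_2          1             exp(2*I*pi/3)   exp(-2*I*pi/3)  1             exp(2*I*pi/3)   exp(-2*I*pi/3)
  chi_3          1             -1              1               -1            1               -1            
  chi_4          1             exp(-2*I*pi/3)  exp(2*I*pi/3)   1             exp(-2*I*pi/3)  exp(2*I*pi/3) 
  chi_5          1             exp(-I*pi/3)    exp(-2*I*pi/3)  -1            exp(2*I*pi/3)   exp(I*pi/3)   

Spot check: chi_2(0) = zeta_6^(2*0) = zeta_6^0 = 1.

Argument: Z/6Z is abelian, so all 6 irreducible complex representations are 1-dimensional. They are given by chi_k(m) = zeta_6^(k*m) for k = 0,...,5. Row orthogonality: sum_m chi_k(m) conj(chi_l(m)) = 6 * [k = l].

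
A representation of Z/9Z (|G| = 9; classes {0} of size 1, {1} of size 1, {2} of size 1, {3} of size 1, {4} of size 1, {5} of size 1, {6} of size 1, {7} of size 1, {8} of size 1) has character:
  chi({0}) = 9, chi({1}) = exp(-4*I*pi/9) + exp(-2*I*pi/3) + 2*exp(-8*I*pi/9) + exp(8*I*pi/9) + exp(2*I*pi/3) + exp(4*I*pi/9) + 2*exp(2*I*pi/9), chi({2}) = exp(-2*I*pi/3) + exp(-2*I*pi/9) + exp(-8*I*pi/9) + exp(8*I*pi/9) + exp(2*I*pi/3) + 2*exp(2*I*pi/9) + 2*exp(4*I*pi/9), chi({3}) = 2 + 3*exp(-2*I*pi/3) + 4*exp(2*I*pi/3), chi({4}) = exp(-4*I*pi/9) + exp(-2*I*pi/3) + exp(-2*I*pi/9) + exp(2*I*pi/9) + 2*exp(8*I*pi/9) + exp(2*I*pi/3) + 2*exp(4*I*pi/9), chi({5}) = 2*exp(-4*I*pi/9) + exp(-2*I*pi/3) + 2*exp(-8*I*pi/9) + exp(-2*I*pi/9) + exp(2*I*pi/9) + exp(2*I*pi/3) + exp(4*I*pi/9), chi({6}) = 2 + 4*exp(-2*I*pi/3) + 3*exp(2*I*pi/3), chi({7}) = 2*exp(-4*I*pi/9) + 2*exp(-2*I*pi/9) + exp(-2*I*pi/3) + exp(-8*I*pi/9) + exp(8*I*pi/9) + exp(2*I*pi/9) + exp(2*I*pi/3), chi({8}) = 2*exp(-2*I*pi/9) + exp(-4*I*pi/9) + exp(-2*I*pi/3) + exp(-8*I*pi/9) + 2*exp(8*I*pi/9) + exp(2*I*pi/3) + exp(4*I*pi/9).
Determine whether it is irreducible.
Not irreducible (reducible): <chi, chi> = 13 > 1.

Proof sketch: <chi, chi> = (1/|G|) sum_C |C| * |chi(C)|^2 = (1/9)[1*|9|^2 + 1*|exp(-4*I*pi/9) + exp(-2*I*pi/3) + 2*exp(-8*I*pi/9) + exp(8*I*pi/9) + exp(2*I*pi/3) + exp(4*I*pi/9) + 2*exp(2*I*pi/9)|^2 + 1*|exp(-2*I*pi/3) + exp(-2*I*pi/9) + exp(-8*I*pi/9) + exp(8*I*pi/9) + exp(2*I*pi/3) + 2*exp(2*I*pi/9) + 2*exp(4*I*pi/9)|^2 + 1*|2 + 3*exp(-2*I*pi/3) + 4*exp(2*I*pi/3)|^2 + 1*|exp(-4*I*pi/9) + exp(-2*I*pi/3) + exp(-2*I*pi/9) + exp(2*I*pi/9) + 2*exp(8*I*pi/9) + exp(2*I*pi/3) + 2*exp(4*I*pi/9)|^2 + 1*|2*exp(-4*I*pi/9) + exp(-2*I*pi/3) + 2*exp(-8*I*pi/9) + exp(-2*I*pi/9) + exp(2*I*pi/9) + exp(2*I*pi/3) + exp(4*I*pi/9)|^2 + 1*|2 + 4*exp(-2*I*pi/3) + 3*exp(2*I*pi/3)|^2 + 1*|2*exp(-4*I*pi/9) + 2*exp(-2*I*pi/9) + exp(-2*I*pi/3) + exp(-8*I*pi/9) + exp(8*I*pi/9) + exp(2*I*pi/9) + exp(2*I*pi/3)|^2 + 1*|2*exp(-2*I*pi/9) + exp(-4*I*pi/9) + exp(-2*I*pi/3) + exp(-8*I*pi/9) + 2*exp(8*I*pi/9) + exp(2*I*pi/3) + exp(4*I*pi/9)|^2]
  = (1/9)[(81) + (13 + 8*exp(-4*I*pi/9) + 8*exp(-2*I*pi/3) + 9*exp(-2*I*pi/9) + 9*exp(-8*I*pi/9) + 9*exp(8*I*pi/9) + 9*exp(2*I*pi/9) + 8*exp(2*I*pi/3) + 8*exp(4*I*pi/9)) + (13 + 9*exp(-4*I*pi/9) + 8*exp(-2*I*pi/3) + 9*exp(-2*I*pi/9) + 8*exp(-8*I*pi/9) + 8*exp(8*I*pi/9) + 9*exp(2*I*pi/9) + 8*exp(2*I*pi/3) + 9*exp(4*I*pi/9)) + (3) + (13 + 9*exp(-4*I*pi/9) + 8*exp(-2*I*pi/3) + 8*exp(-2*I*pi/9) + 9*exp(-8*I*pi/9) + 9*exp(8*I*pi/9) + 8*exp(2*I*pi/9) + 8*exp(2*I*pi/3) + 9*exp(4*I*pi/9)) + (13 + 9*exp(-4*I*pi/9) + 8*exp(-2*I*pi/3) + 8*exp(-2*I*pi/9) + 9*exp(-8*I*pi/9) + 9*exp(8*I*pi/9) + 8*exp(2*I*pi/9) + 8*exp(2*I*pi/3) + 9*exp(4*I*pi/9)) + (3) + (13 + 9*exp(-4*I*pi/9) + 8*exp(-2*I*pi/3) + 9*exp(-2*I*pi/9) + 8*exp(-8*I*pi/9) + 8*exp(8*I*pi/9) + 9*exp(2*I*pi/9) + 8*exp(2*I*pi/3) + 9*exp(4*I*pi/9)) + (13 + 8*exp(-4*I*pi/9) + 8*exp(-2*I*pi/3) + 9*exp(-2*I*pi/9) + 9*exp(-8*I*pi/9) + 9*exp(8*I*pi/9) + 9*exp(2*I*pi/9) + 8*exp(2*I*pi/3) + 8*exp(4*I*pi/9))] = 117/9 = 13.
(Exp terms are combined using exp(i*s)*conj(exp(i*t)) = exp(i*(s-t)), and sums of them are collapsed using the identity that for every m > 1 the m distinct m-th roots of unity sum to 0, e.g. 1 + exp(2*I*pi/3) + exp(-2*I*pi/3) = 0.)
A character is irreducible iff <chi, chi> = 1, so this representation is reducible.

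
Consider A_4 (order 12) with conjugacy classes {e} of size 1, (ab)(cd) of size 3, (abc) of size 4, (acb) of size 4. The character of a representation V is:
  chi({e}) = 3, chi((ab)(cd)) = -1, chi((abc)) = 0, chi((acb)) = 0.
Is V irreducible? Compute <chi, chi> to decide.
Irreducible: <chi, chi> = 1.

Solution. <chi, chi> = (1/|G|) sum_C |C| * |chi(C)|^2 = (1/12)[1*|3|^2 + 3*|-1|^2 + 4*|0|^2 + 4*|0|^2]
  = (1/12)[(9) + (3) + (0) + (0)] = 12/12 = 1.
(Exp terms are combined using exp(i*s)*conj(exp(i*t)) = exp(i*(s-t)), and sums of them are collapsed using the identity that for every m > 1 the m distinct m-th roots of unity sum to 0, e.g. 1 + exp(2*I*pi/3) + exp(-2*I*pi/3) = 0.)
A character is irreducible iff <chi, chi> = 1, so this representation is irreducible.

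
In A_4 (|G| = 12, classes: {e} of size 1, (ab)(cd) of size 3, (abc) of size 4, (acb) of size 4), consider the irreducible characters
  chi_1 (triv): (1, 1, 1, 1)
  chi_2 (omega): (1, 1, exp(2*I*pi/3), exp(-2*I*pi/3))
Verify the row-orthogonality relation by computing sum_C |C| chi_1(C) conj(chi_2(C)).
Sum = 0; so <chi_1, chi_2> = 0 (distinct irreducibles are orthogonal).

Compute term by term over conjugacy classes (|C| * chi_1(C) * conj(chi_2(C))):
  1*(1)*conj(1) + 3*(1)*conj(1) + 4*(1)*conj(exp(2*I*pi/3)) + 4*(1)*conj(exp(-2*I*pi/3))
  = (1) + (3) + (4*exp(-2*I*pi/3)) + (4*exp(2*I*pi/3))
  = 0.
(Exp terms are combined using exp(i*s)*conj(exp(i*t)) = exp(i*(s-t)), and sums of them are collapsed using the identity that for every m > 1 the m distinct m-th roots of unity sum to 0, e.g. 1 + exp(2*I*pi/3) + exp(-2*I*pi/3) = 0.)
Dividing by |G| = 12 gives 0/12 = 0, matching the row-orthogonality relation <chi_1, chi_2> = [chi_1 = chi_2].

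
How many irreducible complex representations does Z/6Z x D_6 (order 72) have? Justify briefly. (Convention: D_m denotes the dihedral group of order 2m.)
36

Reasoning: The number of irreducible complex representations of a finite group equals its number of conjugacy classes. For a direct product, #classes(G x H) = #classes(G) * #classes(H). Z/6Z has 6 classes (abelian), D_6 has 6 classes, so 6 * 6 = 36, so Z/6Z x D_6 (order 72) has exactly 36 irreducible complex representations.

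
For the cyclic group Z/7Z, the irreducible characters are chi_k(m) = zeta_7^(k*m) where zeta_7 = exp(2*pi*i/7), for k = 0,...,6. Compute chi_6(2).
chi_6(2) = zeta_7^12 = exp(-4*I*pi/7)

Justification: chi_6(2) = zeta_7^(6*2) = zeta_7^12. Since zeta_7^7 = 1, this equals zeta_7^5 = exp(2*pi*i*5/7) = exp(-4*I*pi/7).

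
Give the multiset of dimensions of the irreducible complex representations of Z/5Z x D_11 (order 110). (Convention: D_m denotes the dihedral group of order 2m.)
Dimensions: 1, 1, 1, 1, 1, 1, 1, 1, 1, 1, 2, 2, 2, 2, 2, 2, 2, 2, 2, 2, 2, 2, 2, 2, 2, 2, 2, 2, 2, 2, 2, 2, 2, 2, 2

There are 35 irreducibles (= number of conjugacy classes). Their dimensions d_i satisfy sum d_i^2 = |G| = 110: 1 + 1 + 1 + 1 + 1 + 1 + 1 + 1 + 1 + 1 + 4 + 4 + 4 + 4 + 4 + 4 + 4 + 4 + 4 + 4 + 4 + 4 + 4 + 4 + 4 + 4 + 4 + 4 + 4 + 4 + 4 + 4 + 4 + 4 + 4 = 110. (For the product with Z/5Z: each of the 5 1-dim characters of Z/5Z tensors with each irrep of D_11, giving 5 copies of each D_11-dimension.)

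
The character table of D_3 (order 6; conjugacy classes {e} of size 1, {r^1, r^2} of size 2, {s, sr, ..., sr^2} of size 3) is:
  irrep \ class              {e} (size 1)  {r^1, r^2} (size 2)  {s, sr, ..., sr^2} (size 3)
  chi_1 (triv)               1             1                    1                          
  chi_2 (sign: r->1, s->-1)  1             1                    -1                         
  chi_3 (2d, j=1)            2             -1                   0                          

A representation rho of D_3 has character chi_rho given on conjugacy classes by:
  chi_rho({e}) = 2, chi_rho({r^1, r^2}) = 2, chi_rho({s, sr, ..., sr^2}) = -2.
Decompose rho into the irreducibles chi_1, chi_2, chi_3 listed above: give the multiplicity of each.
Multiplicities: chi_1: 0, chi_2: 2, chi_3: 0.

Derivation: Use <chi_rho, chi> = (1/|G|) sum_C |C| * chi_rho(C) * conj(chi(C)) with |G| = 6 for each irreducible chi in the table:
  <chi_rho, chi_1> = (1/6)[1*(2)*conj(1) + 2*(2)*conj(1) + 3*(-2)*conj(1)]
      = (1/6)[(2) + (4) + (-6)] = 0/6 = 0
  <chi_rho, chi_2> = (1/6)[1*(2)*conj(1) + 2*(2)*conj(1) + 3*(-2)*conj(-1)]
      = (1/6)[(2) + (4) + (6)] = 12/6 = 2
  <chi_rho, chi_3> = (1/6)[1*(2)*conj(2) + 2*(2)*conj(-1) + 3*(-2)*conj(0)]
      = (1/6)[(4) + (-4) + (0)] = 0/6 = 0
Dimension check: dim(rho) = sum (mult * dim) = 0*1 + 2*1 + 0*2 = 2 = chi_rho(e) = 2.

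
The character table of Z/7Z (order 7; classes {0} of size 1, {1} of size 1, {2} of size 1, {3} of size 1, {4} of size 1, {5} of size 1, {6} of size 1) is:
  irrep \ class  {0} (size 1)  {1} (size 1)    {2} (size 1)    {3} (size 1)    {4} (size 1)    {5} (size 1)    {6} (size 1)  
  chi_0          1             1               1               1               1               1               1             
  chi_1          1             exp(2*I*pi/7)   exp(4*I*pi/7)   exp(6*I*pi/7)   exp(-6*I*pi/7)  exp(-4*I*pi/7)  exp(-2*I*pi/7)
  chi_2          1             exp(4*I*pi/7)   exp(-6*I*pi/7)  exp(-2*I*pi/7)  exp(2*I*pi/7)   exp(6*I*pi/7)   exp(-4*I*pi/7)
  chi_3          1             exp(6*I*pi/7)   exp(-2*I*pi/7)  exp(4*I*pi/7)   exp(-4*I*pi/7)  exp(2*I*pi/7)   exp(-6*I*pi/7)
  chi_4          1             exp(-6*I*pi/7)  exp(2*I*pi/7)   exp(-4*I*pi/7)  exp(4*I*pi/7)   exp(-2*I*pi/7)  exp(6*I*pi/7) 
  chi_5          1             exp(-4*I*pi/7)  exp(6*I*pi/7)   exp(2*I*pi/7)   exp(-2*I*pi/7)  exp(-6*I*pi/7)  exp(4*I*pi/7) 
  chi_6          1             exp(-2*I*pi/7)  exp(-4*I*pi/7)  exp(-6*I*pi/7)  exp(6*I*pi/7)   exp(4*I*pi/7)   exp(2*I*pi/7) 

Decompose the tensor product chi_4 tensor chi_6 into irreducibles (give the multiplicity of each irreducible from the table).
chi_4 tensor chi_6 = chi_3 (all other irreducibles have multiplicity 0).

Working: The character of a tensor product is the pointwise product (chi_4 * chi_6)(C) = chi_4(C) * chi_6(C):
  {0}: (1)*(1), {1}: (exp(-6*I*pi/7))*(exp(-2*I*pi/7)), {2}: (exp(2*I*pi/7))*(exp(-4*I*pi/7)), {3}: (exp(-4*I*pi/7))*(exp(-6*I*pi/7)), {4}: (exp(4*I*pi/7))*(exp(6*I*pi/7)), {5}: (exp(-2*I*pi/7))*(exp(4*I*pi/7)), {6}: (exp(6*I*pi/7))*(exp(2*I*pi/7))
so (chi_4 * chi_6) takes values
  {0} -> 1, {1} -> exp(6*I*pi/7), {2} -> exp(-2*I*pi/7), {3} -> exp(4*I*pi/7), {4} -> exp(-4*I*pi/7), {5} -> exp(2*I*pi/7), {6} -> exp(-6*I*pi/7).
Now take the inner product of this character with each irreducible chi from the table, <chi_4*chi_6, chi> = (1/7) sum_C |C| (chi_4*chi_6)(C) conj(chi(C)):
  <chi_4*chi_6, chi_0> = (1/7)[1*(1)*conj(1) + 1*(exp(6*I*pi/7))*conj(1) + 1*(exp(-2*I*pi/7))*conj(1) + 1*(exp(4*I*pi/7))*conj(1) + 1*(exp(-4*I*pi/7))*conj(1) + 1*(exp(2*I*pi/7))*conj(1) + 1*(exp(-6*I*pi/7))*conj(1)]
      = (1/7)[(1) + (exp(6*I*pi/7)) + (exp(-2*I*pi/7)) + (exp(4*I*pi/7)) + (exp(-4*I*pi/7)) + (exp(2*I*pi/7)) + (exp(-6*I*pi/7))] = 0/7 = 0
  <chi_4*chi_6, chi_1> = (1/7)[1*(1)*conj(1) + 1*(exp(6*I*pi/7))*conj(exp(2*I*pi/7)) + 1*(exp(-2*I*pi/7))*conj(exp(4*I*pi/7)) + 1*(exp(4*I*pi/7))*conj(exp(6*I*pi/7)) + 1*(exp(-4*I*pi/7))*conj(exp(-6*I*pi/7)) + 1*(exp(2*I*pi/7))*conj(exp(-4*I*pi/7)) + 1*(exp(-6*I*pi/7))*conj(exp(-2*I*pi/7))]
      = (1/7)[(1) + (exp(4*I*pi/7)) + (exp(-6*I*pi/7)) + (exp(-2*I*pi/7)) + (exp(2*I*pi/7)) + (exp(6*I*pi/7)) + (exp(-4*I*pi/7))] = 0/7 = 0
  <chi_4*chi_6, chi_2> = (1/7)[1*(1)*conj(1) + 1*(exp(6*I*pi/7))*conj(exp(4*I*pi/7)) + 1*(exp(-2*I*pi/7))*conj(exp(-6*I*pi/7)) + 1*(exp(4*I*pi/7))*conj(exp(-2*I*pi/7)) + 1*(exp(-4*I*pi/7))*conj(exp(2*I*pi/7)) + 1*(exp(2*I*pi/7))*conj(exp(6*I*pi/7)) + 1*(exp(-6*I*pi/7))*conj(exp(-4*I*pi/7))]
      = (1/7)[(1) + (exp(2*I*pi/7)) + (exp(4*I*pi/7)) + (exp(6*I*pi/7)) + (exp(-6*I*pi/7)) + (exp(-4*I*pi/7)) + (exp(-2*I*pi/7))] = 0/7 = 0
  <chi_4*chi_6, chi_3> = (1/7)[1*(1)*conj(1) + 1*(exp(6*I*pi/7))*conj(exp(6*I*pi/7)) + 1*(exp(-2*I*pi/7))*conj(exp(-2*I*pi/7)) + 1*(exp(4*I*pi/7))*conj(exp(4*I*pi/7)) + 1*(exp(-4*I*pi/7))*conj(exp(-4*I*pi/7)) + 1*(exp(2*I*pi/7))*conj(exp(2*I*pi/7)) + 1*(exp(-6*I*pi/7))*conj(exp(-6*I*pi/7))]
      = (1/7)[(1) + (1) + (1) + (1) + (1) + (1) + (1)] = 7/7 = 1
  <chi_4*chi_6, chi_4> = (1/7)[1*(1)*conj(1) + 1*(exp(6*I*pi/7))*conj(exp(-6*I*pi/7)) + 1*(exp(-2*I*pi/7))*conj(exp(2*I*pi/7)) + 1*(exp(4*I*pi/7))*conj(exp(-4*I*pi/7)) + 1*(exp(-4*I*pi/7))*conj(exp(4*I*pi/7)) + 1*(exp(2*I*pi/7))*conj(exp(-2*I*pi/7)) + 1*(exp(-6*I*pi/7))*conj(exp(6*I*pi/7))]
      = (1/7)[(1) + (exp(-2*I*pi/7)) + (exp(-4*I*pi/7)) + (exp(-6*I*pi/7)) + (exp(6*I*pi/7)) + (exp(4*I*pi/7)) + (exp(2*I*pi/7))] = 0/7 = 0
  <chi_4*chi_6, chi_5> = (1/7)[1*(1)*conj(1) + 1*(exp(6*I*pi/7))*conj(exp(-4*I*pi/7)) + 1*(exp(-2*I*pi/7))*conj(exp(6*I*pi/7)) + 1*(exp(4*I*pi/7))*conj(exp(2*I*pi/7)) + 1*(exp(-4*I*pi/7))*conj(exp(-2*I*pi/7)) + 1*(exp(2*I*pi/7))*conj(exp(-6*I*pi/7)) + 1*(exp(-6*I*pi/7))*conj(exp(4*I*pi/7))]
      = (1/7)[(1) + (exp(-4*I*pi/7)) + (exp(6*I*pi/7)) + (exp(2*I*pi/7)) + (exp(-2*I*pi/7)) + (exp(-6*I*pi/7)) + (exp(4*I*pi/7))] = 0/7 = 0
  <chi_4*chi_6, chi_6> = (1/7)[1*(1)*conj(1) + 1*(exp(6*I*pi/7))*conj(exp(-2*I*pi/7)) + 1*(exp(-2*I*pi/7))*conj(exp(-4*I*pi/7)) + 1*(exp(4*I*pi/7))*conj(exp(-6*I*pi/7)) + 1*(exp(-4*I*pi/7))*conj(exp(6*I*pi/7)) + 1*(exp(2*I*pi/7))*conj(exp(4*I*pi/7)) + 1*(exp(-6*I*pi/7))*conj(exp(2*I*pi/7))]
      = (1/7)[(1) + (exp(-6*I*pi/7)) + (exp(2*I*pi/7)) + (exp(-4*I*pi/7)) + (exp(4*I*pi/7)) + (exp(-2*I*pi/7)) + (exp(6*I*pi/7))] = 0/7 = 0
(Exp terms are combined using exp(i*s)*conj(exp(i*t)) = exp(i*(s-t)), and sums of them are collapsed using the identity that for every m > 1 the m distinct m-th roots of unity sum to 0, e.g. 1 + exp(2*I*pi/3) + exp(-2*I*pi/3) = 0.)
Hence the multiplicities are chi_3: 1. Dimension check: dim(chi_4)*dim(chi_6) = 1*1 = 1 and sum (mult * dim) = 1*1 = 1.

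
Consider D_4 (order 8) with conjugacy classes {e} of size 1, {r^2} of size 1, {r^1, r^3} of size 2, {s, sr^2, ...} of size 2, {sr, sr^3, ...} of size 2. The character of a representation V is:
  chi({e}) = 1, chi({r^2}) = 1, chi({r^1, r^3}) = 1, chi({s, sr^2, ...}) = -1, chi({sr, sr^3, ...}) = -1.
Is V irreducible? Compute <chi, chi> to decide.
Irreducible: <chi, chi> = 1.

Solution. <chi, chi> = (1/|G|) sum_C |C| * |chi(C)|^2 = (1/8)[1*|1|^2 + 1*|1|^2 + 2*|1|^2 + 2*|-1|^2 + 2*|-1|^2]
  = (1/8)[(1) + (1) + (2) + (2) + (2)] = 8/8 = 1.
A character is irreducible iff <chi, chi> = 1, so this representation is irreducible.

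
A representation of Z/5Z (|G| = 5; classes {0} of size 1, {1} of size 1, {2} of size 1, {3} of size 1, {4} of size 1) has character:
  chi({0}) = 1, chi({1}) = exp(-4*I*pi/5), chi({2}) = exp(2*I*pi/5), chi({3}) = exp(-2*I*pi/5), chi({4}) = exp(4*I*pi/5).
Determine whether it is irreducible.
Irreducible: <chi, chi> = 1.

Working: <chi, chi> = (1/|G|) sum_C |C| * |chi(C)|^2 = (1/5)[1*|1|^2 + 1*|exp(-4*I*pi/5)|^2 + 1*|exp(2*I*pi/5)|^2 + 1*|exp(-2*I*pi/5)|^2 + 1*|exp(4*I*pi/5)|^2]
  = (1/5)[(1) + (1) + (1) + (1) + (1)] = 5/5 = 1.
(Exp terms are combined using exp(i*s)*conj(exp(i*t)) = exp(i*(s-t)), and sums of them are collapsed using the identity that for every m > 1 the m distinct m-th roots of unity sum to 0, e.g. 1 + exp(2*I*pi/3) + exp(-2*I*pi/3) = 0.)
A character is irreducible iff <chi, chi> = 1, so this representation is irreducible.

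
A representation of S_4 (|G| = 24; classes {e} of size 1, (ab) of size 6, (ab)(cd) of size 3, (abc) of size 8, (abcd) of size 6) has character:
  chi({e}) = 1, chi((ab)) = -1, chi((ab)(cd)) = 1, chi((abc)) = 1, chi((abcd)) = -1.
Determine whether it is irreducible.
Irreducible: <chi, chi> = 1.

Solution. <chi, chi> = (1/|G|) sum_C |C| * |chi(C)|^2 = (1/24)[1*|1|^2 + 6*|-1|^2 + 3*|1|^2 + 8*|1|^2 + 6*|-1|^2]
  = (1/24)[(1) + (6) + (3) + (8) + (6)] = 24/24 = 1.
A character is irreducible iff <chi, chi> = 1, so this representation is irreducible.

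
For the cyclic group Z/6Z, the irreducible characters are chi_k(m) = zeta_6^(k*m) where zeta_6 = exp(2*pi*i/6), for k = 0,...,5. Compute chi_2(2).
chi_2(2) = zeta_6^4 = exp(-2*I*pi/3)

Working: chi_2(2) = zeta_6^(2*2) = zeta_6^4. Since zeta_6^6 = 1, this equals zeta_6^4 = exp(2*pi*i*4/6) = exp(-2*I*pi/3).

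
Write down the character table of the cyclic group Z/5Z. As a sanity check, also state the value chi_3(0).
Character table of Z/5Z (irreps indexed chi_0,...,chi_4 with chi_k(m) = zeta_5^(k*m), zeta_5 = exp(2*pi*i/5)):
  irrep \ class  {0} (size 1)  {1} (size 1)    {2} (size 1)    {3} (size 1)    {4} (size 1)  
  chi_0          1             1               1               1               1             
  chi_1          1             exp(2*I*pi/5)   exp(4*I*pi/5)   exp(-4*I*pi/5)  exp(-2*I*pi/5)
  chi_2          1             exp(4*I*pi/5)   exp(-2*I*pi/5)  exp(2*I*pi/5)   exp(-4*I*pi/5)
  chi_3          1             exp(-4*I*pi/5)  exp(2*I*pi/5)   exp(-2*I*pi/5)  exp(4*I*pi/5) 
  chi_4          1             exp(-2*I*pi/5)  exp(-4*I*pi/5)  exp(4*I*pi/5)   exp(2*I*pi/5) 

Spot check: chi_3(0) = zeta_5^(3*0) = zeta_5^0 = 1.

Justification: Z/5Z is abelian, so all 5 irreducible complex representations are 1-dimensional. They are given by chi_k(m) = zeta_5^(k*m) for k = 0,...,4. Row orthogonality: sum_m chi_k(m) conj(chi_l(m)) = 5 * [k = l].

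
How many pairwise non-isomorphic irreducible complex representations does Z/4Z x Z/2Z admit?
8

Derivation: The number of irreducible complex representations of a finite group equals its number of conjugacy classes. Z/4Z x Z/2Z is abelian of order 8, so every element is its own conjugacy class: 8 classes, so Z/4Z x Z/2Z (order 8) has exactly 8 irreducible complex representations.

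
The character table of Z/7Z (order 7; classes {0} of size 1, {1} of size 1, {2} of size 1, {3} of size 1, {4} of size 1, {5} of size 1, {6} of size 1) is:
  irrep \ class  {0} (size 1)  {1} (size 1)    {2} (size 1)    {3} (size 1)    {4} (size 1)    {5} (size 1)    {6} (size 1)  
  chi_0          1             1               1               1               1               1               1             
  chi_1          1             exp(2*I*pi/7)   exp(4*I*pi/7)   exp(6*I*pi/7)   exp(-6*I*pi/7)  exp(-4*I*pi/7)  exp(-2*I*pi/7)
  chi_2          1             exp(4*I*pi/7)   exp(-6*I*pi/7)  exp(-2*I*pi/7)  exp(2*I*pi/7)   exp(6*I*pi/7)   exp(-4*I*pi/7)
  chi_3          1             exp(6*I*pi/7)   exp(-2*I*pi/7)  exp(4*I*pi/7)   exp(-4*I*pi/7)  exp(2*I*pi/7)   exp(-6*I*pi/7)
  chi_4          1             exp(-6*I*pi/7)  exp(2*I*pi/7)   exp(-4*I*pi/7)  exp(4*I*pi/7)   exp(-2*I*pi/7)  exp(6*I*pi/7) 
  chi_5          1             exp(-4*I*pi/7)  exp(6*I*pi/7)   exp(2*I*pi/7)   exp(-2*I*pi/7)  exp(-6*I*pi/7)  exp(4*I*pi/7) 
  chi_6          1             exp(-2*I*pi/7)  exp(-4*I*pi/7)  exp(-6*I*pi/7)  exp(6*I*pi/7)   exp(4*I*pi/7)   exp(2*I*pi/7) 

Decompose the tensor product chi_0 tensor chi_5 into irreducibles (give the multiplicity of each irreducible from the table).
chi_0 tensor chi_5 = chi_5 (all other irreducibles have multiplicity 0).

Proof sketch: The character of a tensor product is the pointwise product (chi_0 * chi_5)(C) = chi_0(C) * chi_5(C):
  {0}: (1)*(1), {1}: (1)*(exp(-4*I*pi/7)), {2}: (1)*(exp(6*I*pi/7)), {3}: (1)*(exp(2*I*pi/7)), {4}: (1)*(exp(-2*I*pi/7)), {5}: (1)*(exp(-6*I*pi/7)), {6}: (1)*(exp(4*I*pi/7))
so (chi_0 * chi_5) takes values
  {0} -> 1, {1} -> exp(-4*I*pi/7), {2} -> exp(6*I*pi/7), {3} -> exp(2*I*pi/7), {4} -> exp(-2*I*pi/7), {5} -> exp(-6*I*pi/7), {6} -> exp(4*I*pi/7).
Now take the inner product of this character with each irreducible chi from the table, <chi_0*chi_5, chi> = (1/7) sum_C |C| (chi_0*chi_5)(C) conj(chi(C)):
  <chi_0*chi_5, chi_0> = (1/7)[1*(1)*conj(1) + 1*(exp(-4*I*pi/7))*conj(1) + 1*(exp(6*I*pi/7))*conj(1) + 1*(exp(2*I*pi/7))*conj(1) + 1*(exp(-2*I*pi/7))*conj(1) + 1*(exp(-6*I*pi/7))*conj(1) + 1*(exp(4*I*pi/7))*conj(1)]
      = (1/7)[(1) + (exp(-4*I*pi/7)) + (exp(6*I*pi/7)) + (exp(2*I*pi/7)) + (exp(-2*I*pi/7)) + (exp(-6*I*pi/7)) + (exp(4*I*pi/7))] = 0/7 = 0
  <chi_0*chi_5, chi_1> = (1/7)[1*(1)*conj(1) + 1*(exp(-4*I*pi/7))*conj(exp(2*I*pi/7)) + 1*(exp(6*I*pi/7))*conj(exp(4*I*pi/7)) + 1*(exp(2*I*pi/7))*conj(exp(6*I*pi/7)) + 1*(exp(-2*I*pi/7))*conj(exp(-6*I*pi/7)) + 1*(exp(-6*I*pi/7))*conj(exp(-4*I*pi/7)) + 1*(exp(4*I*pi/7))*conj(exp(-2*I*pi/7))]
      = (1/7)[(1) + (exp(-6*I*pi/7)) + (exp(2*I*pi/7)) + (exp(-4*I*pi/7)) + (exp(4*I*pi/7)) + (exp(-2*I*pi/7)) + (exp(6*I*pi/7))] = 0/7 = 0
  <chi_0*chi_5, chi_2> = (1/7)[1*(1)*conj(1) + 1*(exp(-4*I*pi/7))*conj(exp(4*I*pi/7)) + 1*(exp(6*I*pi/7))*conj(exp(-6*I*pi/7)) + 1*(exp(2*I*pi/7))*conj(exp(-2*I*pi/7)) + 1*(exp(-2*I*pi/7))*conj(exp(2*I*pi/7)) + 1*(exp(-6*I*pi/7))*conj(exp(6*I*pi/7)) + 1*(exp(4*I*pi/7))*conj(exp(-4*I*pi/7))]
      = (1/7)[(1) + (exp(6*I*pi/7)) + (exp(-2*I*pi/7)) + (exp(4*I*pi/7)) + (exp(-4*I*pi/7)) + (exp(2*I*pi/7)) + (exp(-6*I*pi/7))] = 0/7 = 0
  <chi_0*chi_5, chi_3> = (1/7)[1*(1)*conj(1) + 1*(exp(-4*I*pi/7))*conj(exp(6*I*pi/7)) + 1*(exp(6*I*pi/7))*conj(exp(-2*I*pi/7)) + 1*(exp(2*I*pi/7))*conj(exp(4*I*pi/7)) + 1*(exp(-2*I*pi/7))*conj(exp(-4*I*pi/7)) + 1*(exp(-6*I*pi/7))*conj(exp(2*I*pi/7)) + 1*(exp(4*I*pi/7))*conj(exp(-6*I*pi/7))]
      = (1/7)[(1) + (exp(4*I*pi/7)) + (exp(-6*I*pi/7)) + (exp(-2*I*pi/7)) + (exp(2*I*pi/7)) + (exp(6*I*pi/7)) + (exp(-4*I*pi/7))] = 0/7 = 0
  <chi_0*chi_5, chi_4> = (1/7)[1*(1)*conj(1) + 1*(exp(-4*I*pi/7))*conj(exp(-6*I*pi/7)) + 1*(exp(6*I*pi/7))*conj(exp(2*I*pi/7)) + 1*(exp(2*I*pi/7))*conj(exp(-4*I*pi/7)) + 1*(exp(-2*I*pi/7))*conj(exp(4*I*pi/7)) + 1*(exp(-6*I*pi/7))*conj(exp(-2*I*pi/7)) + 1*(exp(4*I*pi/7))*conj(exp(6*I*pi/7))]
      = (1/7)[(1) + (exp(2*I*pi/7)) + (exp(4*I*pi/7)) + (exp(6*I*pi/7)) + (exp(-6*I*pi/7)) + (exp(-4*I*pi/7)) + (exp(-2*I*pi/7))] = 0/7 = 0
  <chi_0*chi_5, chi_5> = (1/7)[1*(1)*conj(1) + 1*(exp(-4*I*pi/7))*conj(exp(-4*I*pi/7)) + 1*(exp(6*I*pi/7))*conj(exp(6*I*pi/7)) + 1*(exp(2*I*pi/7))*conj(exp(2*I*pi/7)) + 1*(exp(-2*I*pi/7))*conj(exp(-2*I*pi/7)) + 1*(exp(-6*I*pi/7))*conj(exp(-6*I*pi/7)) + 1*(exp(4*I*pi/7))*conj(exp(4*I*pi/7))]
      = (1/7)[(1) + (1) + (1) + (1) + (1) + (1) + (1)] = 7/7 = 1
  <chi_0*chi_5, chi_6> = (1/7)[1*(1)*conj(1) + 1*(exp(-4*I*pi/7))*conj(exp(-2*I*pi/7)) + 1*(exp(6*I*pi/7))*conj(exp(-4*I*pi/7)) + 1*(exp(2*I*pi/7))*conj(exp(-6*I*pi/7)) + 1*(exp(-2*I*pi/7))*conj(exp(6*I*pi/7)) + 1*(exp(-6*I*pi/7))*conj(exp(4*I*pi/7)) + 1*(exp(4*I*pi/7))*conj(exp(2*I*pi/7))]
      = (1/7)[(1) + (exp(-2*I*pi/7)) + (exp(-4*I*pi/7)) + (exp(-6*I*pi/7)) + (exp(6*I*pi/7)) + (exp(4*I*pi/7)) + (exp(2*I*pi/7))] = 0/7 = 0
(Exp terms are combined using exp(i*s)*conj(exp(i*t)) = exp(i*(s-t)), and sums of them are collapsed using the identity that for every m > 1 the m distinct m-th roots of unity sum to 0, e.g. 1 + exp(2*I*pi/3) + exp(-2*I*pi/3) = 0.)
Hence the multiplicities are chi_5: 1. Dimension check: dim(chi_0)*dim(chi_5) = 1*1 = 1 and sum (mult * dim) = 1*1 = 1.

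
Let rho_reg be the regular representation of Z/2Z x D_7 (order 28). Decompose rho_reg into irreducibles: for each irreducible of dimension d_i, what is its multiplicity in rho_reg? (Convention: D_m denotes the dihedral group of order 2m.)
Each irreducible V_i of dimension d_i appears with multiplicity d_i, i.e. rho_reg = (direct sum over all irreducibles V_i) d_i V_i. The irreducible dimensions for Z/2Z x D_7 are 1, 1, 1, 1, 2, 2, 2, 2, 2, 2: 4 irreducibles of dimension 1, each with multiplicity 1; 6 irreducibles of dimension 2, each with multiplicity 2. Total dimension 4*1*1 + 6*2*2 = 28 = |G|.

Reasoning: General theorem: in the regular representation of a finite group G, each irreducible appears with multiplicity equal to its dimension. Check: dim(rho_reg) = sum d_i^2 = 1 + 1 + 1 + 1 + 4 + 4 + 4 + 4 + 4 + 4 = 28 = |G|.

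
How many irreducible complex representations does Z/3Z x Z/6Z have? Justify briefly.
18

Details: The number of irreducible complex representations of a finite group equals its number of conjugacy classes. Z/3Z x Z/6Z is abelian of order 18, so every element is its own conjugacy class: 18 classes, so Z/3Z x Z/6Z (order 18) has exactly 18 irreducible complex representations.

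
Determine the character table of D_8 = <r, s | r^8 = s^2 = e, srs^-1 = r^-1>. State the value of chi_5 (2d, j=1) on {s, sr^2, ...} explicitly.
Conjugacy classes: {e} of size 1, {r^4} of size 1, {r^1, r^7} of size 2, {r^2, r^6} of size 2, {r^3, r^5} of size 2, {s, sr^2, ...} of size 4, {sr, sr^3, ...} of size 4.
Character table:
  irrep \ class              {e} (size 1)  {r^4} (size 1)  {r^1, r^7} (size 2)  {r^2, r^6} (size 2)  {r^3, r^5} (size 2)  {s, sr^2, ...} (size 4)  {sr, sr^3, ...} (size 4)
  chi_1 (triv)               1             1               1                    1                    1                    1                        1                       
  chi_2 (sign: r->1, s->-1)  1             1               1                    1                    1                    -1                       -1                      
  chi_3 (r->-1, s->1)        1             1               -1                   1                    -1                   1                        -1                      
  chi_4 (r->-1, s->-1)       1             1               -1                   1                    -1                   -1                       1                       
  chi_5 (2d, j=1)            2             -2              sqrt(2)              0                    -sqrt(2)             0                        0                       
  chi_6 (2d, j=2)            2             2               0                    -2                   0                    0                        0                       
  chi_7 (2d, j=3)            2             -2              -sqrt(2)             0                    sqrt(2)              0                        0                       

Spot check: chi_5 (2d, j=1) on {s, sr^2, ...} = 0.

Details: D_8 has order 2*8 = 16 with 7 conjugacy classes, hence 7 irreducibles. Sum of squared dims 1 + 1 + 1 + 1 + 4 + 4 + 4 = 16 = |G|. Linear characters come from the abelianisation; the 2-dimensional irreps have character r^k -> 2*cos(2*pi*j*k/8), reflections -> 0.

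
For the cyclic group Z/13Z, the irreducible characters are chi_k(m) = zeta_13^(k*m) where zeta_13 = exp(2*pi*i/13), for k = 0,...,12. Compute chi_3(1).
chi_3(1) = zeta_13^3 = exp(6*I*pi/13)

Why: chi_3(1) = zeta_13^(3*1) = zeta_13^3. Since zeta_13^13 = 1, this equals zeta_13^3 = exp(2*pi*i*3/13) = exp(6*I*pi/13).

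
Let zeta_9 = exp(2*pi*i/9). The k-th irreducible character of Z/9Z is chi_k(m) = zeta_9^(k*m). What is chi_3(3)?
chi_3(3) = zeta_9^9 = 1

Justification: chi_3(3) = zeta_9^(3*3) = zeta_9^9. Since zeta_9^9 = 1, this equals zeta_9^0 = exp(2*pi*i*0/9) = 1.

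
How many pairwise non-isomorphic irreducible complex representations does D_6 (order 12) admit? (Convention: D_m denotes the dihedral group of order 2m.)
6

Details: The number of irreducible complex representations of a finite group equals its number of conjugacy classes. D_6 has 6 conjugacy classes (n/2 + 3 for n even), so D_6 (order 12) has exactly 6 irreducible complex representations.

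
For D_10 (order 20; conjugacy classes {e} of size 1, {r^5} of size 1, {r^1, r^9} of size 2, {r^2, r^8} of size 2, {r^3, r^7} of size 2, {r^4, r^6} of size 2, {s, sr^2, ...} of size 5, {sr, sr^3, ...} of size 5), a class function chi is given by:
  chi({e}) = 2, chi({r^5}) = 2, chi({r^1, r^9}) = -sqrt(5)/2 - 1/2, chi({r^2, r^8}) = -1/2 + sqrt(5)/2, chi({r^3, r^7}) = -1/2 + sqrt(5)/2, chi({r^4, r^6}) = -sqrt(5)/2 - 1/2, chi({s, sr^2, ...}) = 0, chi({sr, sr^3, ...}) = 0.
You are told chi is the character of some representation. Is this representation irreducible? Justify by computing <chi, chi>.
Irreducible: <chi, chi> = 1.

<chi, chi> = (1/|G|) sum_C |C| * |chi(C)|^2 = (1/20)[1*|2|^2 + 1*|2|^2 + 2*|-sqrt(5)/2 - 1/2|^2 + 2*|-1/2 + sqrt(5)/2|^2 + 2*|-1/2 + sqrt(5)/2|^2 + 2*|-sqrt(5)/2 - 1/2|^2 + 5*|0|^2 + 5*|0|^2]
  = (1/20)[(4) + (4) + (sqrt(5) + 3) + (3 - sqrt(5)) + (3 - sqrt(5)) + (sqrt(5) + 3) + (0) + (0)] = 20/20 = 1.
A character is irreducible iff <chi, chi> = 1, so this representation is irreducible.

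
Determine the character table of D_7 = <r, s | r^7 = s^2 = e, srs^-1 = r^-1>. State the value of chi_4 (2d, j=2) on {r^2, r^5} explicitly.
Conjugacy classes: {e} of size 1, {r^1, r^6} of size 2, {r^2, r^5} of size 2, {r^3, r^4} of size 2, {s, sr, ..., sr^6} of size 7.
Character table:
  irrep \ class              {e} (size 1)  {r^1, r^6} (size 2)  {r^2, r^5} (size 2)  {r^3, r^4} (size 2)  {s, sr, ..., sr^6} (size 7)
  chi_1 (triv)               1             1                    1                    1                    1                          
  chi_2 (sign: r->1, s->-1)  1             1                    1                    1                    -1                         
  chi_3 (2d, j=1)            2             2*cos(2*pi/7)        -2*cos(3*pi/7)       -2*cos(pi/7)         0                          
  chi_4 (2d, j=2)            2             -2*cos(3*pi/7)       -2*cos(pi/7)         2*cos(2*pi/7)        0                          
  chi_5 (2d, j=3)            2             -2*cos(pi/7)         2*cos(2*pi/7)        -2*cos(3*pi/7)       0                          

Spot check: chi_4 (2d, j=2) on {r^2, r^5} = -2*cos(pi/7).

D_7 has order 2*7 = 14 with 5 conjugacy classes, hence 5 irreducibles. Sum of squared dims 1 + 1 + 4 + 4 + 4 = 14 = |G|. Linear characters come from the abelianisation; the 2-dimensional irreps have character r^k -> 2*cos(2*pi*j*k/7), reflections -> 0.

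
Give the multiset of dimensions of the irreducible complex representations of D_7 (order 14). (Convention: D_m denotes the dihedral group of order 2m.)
Dimensions: 1, 1, 2, 2, 2

Details: There are 5 irreducibles (= number of conjugacy classes). Their dimensions d_i satisfy sum d_i^2 = |G| = 14: 1 + 1 + 4 + 4 + 4 = 14.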